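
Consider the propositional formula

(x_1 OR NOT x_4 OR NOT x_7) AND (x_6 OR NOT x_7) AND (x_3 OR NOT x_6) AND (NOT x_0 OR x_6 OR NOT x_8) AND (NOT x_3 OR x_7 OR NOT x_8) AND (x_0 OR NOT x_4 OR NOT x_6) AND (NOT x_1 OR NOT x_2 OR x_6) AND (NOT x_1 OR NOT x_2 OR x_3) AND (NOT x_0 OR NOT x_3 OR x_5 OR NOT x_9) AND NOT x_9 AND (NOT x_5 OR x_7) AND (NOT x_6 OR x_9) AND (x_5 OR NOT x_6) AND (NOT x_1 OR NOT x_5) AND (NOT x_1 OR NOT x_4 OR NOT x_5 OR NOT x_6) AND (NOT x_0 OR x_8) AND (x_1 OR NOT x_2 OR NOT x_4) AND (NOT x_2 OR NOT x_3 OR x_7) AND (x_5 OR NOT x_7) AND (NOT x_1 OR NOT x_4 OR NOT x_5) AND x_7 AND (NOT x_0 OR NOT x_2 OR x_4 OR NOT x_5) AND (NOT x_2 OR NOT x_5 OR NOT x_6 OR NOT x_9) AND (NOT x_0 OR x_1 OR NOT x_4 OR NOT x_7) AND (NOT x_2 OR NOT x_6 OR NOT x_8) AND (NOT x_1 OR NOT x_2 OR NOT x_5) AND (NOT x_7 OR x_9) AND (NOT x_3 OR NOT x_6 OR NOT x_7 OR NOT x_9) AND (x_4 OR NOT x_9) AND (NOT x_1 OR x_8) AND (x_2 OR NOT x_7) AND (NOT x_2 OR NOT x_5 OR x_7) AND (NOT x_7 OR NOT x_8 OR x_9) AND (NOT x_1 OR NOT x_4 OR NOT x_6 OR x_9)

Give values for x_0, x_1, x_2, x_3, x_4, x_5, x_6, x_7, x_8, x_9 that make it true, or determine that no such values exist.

Case x_9 = True:
  Clause (NOT x_9) is falsified — contradiction.
Case x_9 = False:
  (NOT x_6 OR x_9) forces x_6 = False.
  (x_6 OR NOT x_7) forces x_7 = False.
  Clause (x_7) is falsified — contradiction.
Both cases fail, so the formula is unsatisfiable.

Unsatisfiable — no assignment works.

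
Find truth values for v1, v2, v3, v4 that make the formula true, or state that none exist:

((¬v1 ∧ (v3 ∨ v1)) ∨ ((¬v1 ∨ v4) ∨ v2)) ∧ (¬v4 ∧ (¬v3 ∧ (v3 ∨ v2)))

v1 = True; v2 = True; v3 = False; v4 = False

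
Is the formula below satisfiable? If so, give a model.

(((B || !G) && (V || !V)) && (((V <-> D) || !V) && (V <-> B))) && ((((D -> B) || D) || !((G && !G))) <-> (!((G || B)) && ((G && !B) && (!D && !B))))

No satisfying assignment exists.

The conjunct (((D -> B) || D) || !((G && !G))) <-> (!((G || B)) && ((G && !B) && (!D && !B))) is unsatisfiable on its own:
  B=F, G=F, D=F: evaluates to False.
  B=F, G=F, D=T: evaluates to False.
  B=F, G=T, D=F: evaluates to False.
  B=F, G=T, D=T: evaluates to False.
  B=T, G=F, D=F: evaluates to False.
  B=T, G=F, D=T: evaluates to False.
  B=T, G=T, D=F: evaluates to False.
  B=T, G=T, D=T: evaluates to False.
So the whole conjunction is unsatisfiable.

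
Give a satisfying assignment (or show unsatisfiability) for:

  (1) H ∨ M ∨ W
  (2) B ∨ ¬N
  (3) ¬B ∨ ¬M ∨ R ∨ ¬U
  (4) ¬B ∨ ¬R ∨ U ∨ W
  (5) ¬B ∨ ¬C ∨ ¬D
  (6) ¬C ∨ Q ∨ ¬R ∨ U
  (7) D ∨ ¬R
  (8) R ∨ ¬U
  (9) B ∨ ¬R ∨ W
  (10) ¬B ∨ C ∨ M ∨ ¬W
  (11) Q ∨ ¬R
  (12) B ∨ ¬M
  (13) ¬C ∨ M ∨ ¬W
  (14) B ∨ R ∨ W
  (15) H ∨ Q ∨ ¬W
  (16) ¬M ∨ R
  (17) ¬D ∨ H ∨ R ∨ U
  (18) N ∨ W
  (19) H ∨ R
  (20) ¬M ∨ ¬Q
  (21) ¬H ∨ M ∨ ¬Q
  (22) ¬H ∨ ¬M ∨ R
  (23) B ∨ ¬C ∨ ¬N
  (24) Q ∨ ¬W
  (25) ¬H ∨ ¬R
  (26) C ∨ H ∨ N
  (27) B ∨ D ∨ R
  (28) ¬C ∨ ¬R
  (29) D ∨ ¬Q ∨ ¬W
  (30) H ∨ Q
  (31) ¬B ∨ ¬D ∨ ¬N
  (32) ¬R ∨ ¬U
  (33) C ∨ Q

U = False, M = False, D = False, B = True, R = False, C = True, N = True, Q = False, W = False, H = True

Try U = True:
  (R ∨ ¬U) forces R = True.
  clause (¬R ∨ ¬U) is falsified — backtrack.
So U = False.
Set M = False.
Set D = False.
  then (D ∨ ¬R) forces R = False.
  then (H ∨ R) forces H = True.
  then (¬H ∨ M ∨ ¬Q) forces Q = False.
  then (Q ∨ ¬W) forces W = False.
  then (B ∨ D ∨ R) forces B = True.
  then (C ∨ Q) forces C = True.
  then (N ∨ W) forces N = True.
All clauses satisfied.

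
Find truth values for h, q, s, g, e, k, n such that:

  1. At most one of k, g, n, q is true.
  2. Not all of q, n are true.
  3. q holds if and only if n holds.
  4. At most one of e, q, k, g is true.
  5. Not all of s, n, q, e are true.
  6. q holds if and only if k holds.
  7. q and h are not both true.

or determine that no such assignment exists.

h = True, q = False, s = False, g = False, e = False, k = False, n = False

  (1) {k, g, n, q}: 0 true — at most one ✓
  (2) {q, n}: 0/2 true — not all ✓
  (3) q=F, n=F — same ✓
  (4) {e, q, k, g}: 0 true — at most one ✓
  (5) {s, n, q, e}: 0/4 true — not all ✓
  (6) q=F, k=F — same ✓
  (7) q=F, h=T — not both ✓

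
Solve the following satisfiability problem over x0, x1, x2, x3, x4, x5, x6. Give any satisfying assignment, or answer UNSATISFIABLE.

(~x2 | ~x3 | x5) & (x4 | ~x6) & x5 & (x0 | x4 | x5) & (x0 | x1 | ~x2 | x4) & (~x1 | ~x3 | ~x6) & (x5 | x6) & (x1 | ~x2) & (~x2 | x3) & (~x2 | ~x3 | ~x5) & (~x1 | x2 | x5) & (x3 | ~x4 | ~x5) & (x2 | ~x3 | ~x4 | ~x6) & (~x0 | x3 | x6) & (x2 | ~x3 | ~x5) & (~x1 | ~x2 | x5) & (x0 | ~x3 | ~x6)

x0 = False, x1 = True, x2 = False, x3 = False, x4 = False, x5 = True, x6 = False

Unit clause (x5) forces x5 = True.
Set x0 = False.
Set x1 = True.
Try x2 = True:
  (~x2 | x3) forces x3 = True.
  clause (~x2 | ~x3 | ~x5) is falsified — backtrack.
So x2 = False.
  then (x2 | ~x3 | ~x5) forces x3 = False.
  then (x3 | ~x4 | ~x5) forces x4 = False.
  then (x4 | ~x6) forces x6 = False.
All clauses satisfied.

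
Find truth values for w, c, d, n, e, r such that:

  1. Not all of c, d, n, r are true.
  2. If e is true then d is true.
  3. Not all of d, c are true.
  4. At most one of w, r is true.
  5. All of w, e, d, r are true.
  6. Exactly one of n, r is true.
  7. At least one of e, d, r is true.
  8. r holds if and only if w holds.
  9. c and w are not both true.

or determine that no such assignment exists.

No satisfying assignment exists.

Case w = True:
  (4) with w=T forces r = False.
  Constraint (5) is violated (r=F) — contradiction.
Case w = False:
  Constraint (5) is violated (w=F) — contradiction.
Both cases fail — unsatisfiable.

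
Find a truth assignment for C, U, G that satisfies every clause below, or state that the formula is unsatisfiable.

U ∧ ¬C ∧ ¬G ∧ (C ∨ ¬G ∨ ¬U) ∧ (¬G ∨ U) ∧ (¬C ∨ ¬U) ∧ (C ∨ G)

Case C = True:
  Clause (¬C) is falsified — contradiction.
Case C = False:
  (U) forces U = True.
  (¬G) forces G = False.
  Clause (C ∨ G) is falsified — contradiction.
Both cases fail, so the formula is unsatisfiable.

No satisfying assignment exists.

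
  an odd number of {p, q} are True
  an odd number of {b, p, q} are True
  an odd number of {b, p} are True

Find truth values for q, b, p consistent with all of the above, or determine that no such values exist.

q=F, b=F, p=T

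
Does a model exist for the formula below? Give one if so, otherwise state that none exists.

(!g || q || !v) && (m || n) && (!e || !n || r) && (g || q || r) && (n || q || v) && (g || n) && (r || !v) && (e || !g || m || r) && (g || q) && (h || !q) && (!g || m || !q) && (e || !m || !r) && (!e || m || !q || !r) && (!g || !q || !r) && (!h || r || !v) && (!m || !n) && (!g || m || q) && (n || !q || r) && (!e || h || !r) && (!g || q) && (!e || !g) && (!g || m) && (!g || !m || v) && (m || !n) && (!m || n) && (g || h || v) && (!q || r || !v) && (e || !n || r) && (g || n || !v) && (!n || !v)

Case n = True:
  (!m || !n) forces m = False.
  Clause (m || !n) is falsified — contradiction.
Case n = False:
  (m || n) forces m = True.
  Clause (!m || n) is falsified — contradiction.
Both cases fail, so the formula is unsatisfiable.

Unsatisfiable — no assignment works.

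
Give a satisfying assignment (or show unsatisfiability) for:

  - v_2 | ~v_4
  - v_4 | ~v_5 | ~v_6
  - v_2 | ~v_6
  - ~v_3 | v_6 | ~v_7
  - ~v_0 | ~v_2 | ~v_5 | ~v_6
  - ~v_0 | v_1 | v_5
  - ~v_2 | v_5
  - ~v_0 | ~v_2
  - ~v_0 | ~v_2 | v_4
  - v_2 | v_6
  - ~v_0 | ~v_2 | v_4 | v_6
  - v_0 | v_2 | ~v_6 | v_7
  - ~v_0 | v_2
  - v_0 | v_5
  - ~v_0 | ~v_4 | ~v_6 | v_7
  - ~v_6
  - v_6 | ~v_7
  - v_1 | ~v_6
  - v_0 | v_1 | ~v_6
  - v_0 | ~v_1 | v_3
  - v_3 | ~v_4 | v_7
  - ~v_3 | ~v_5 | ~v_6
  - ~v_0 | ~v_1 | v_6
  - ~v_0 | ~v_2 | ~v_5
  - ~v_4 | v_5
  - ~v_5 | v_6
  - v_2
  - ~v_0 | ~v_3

Unsatisfiable

Case v_5 = True:
  (~v_6) forces v_6 = False.
  Clause (~v_5 | v_6) is falsified — contradiction.
Case v_5 = False:
  (~v_2 | v_5) forces v_2 = False.
  Clause (v_2) is falsified — contradiction.
Both cases fail, so the formula is unsatisfiable.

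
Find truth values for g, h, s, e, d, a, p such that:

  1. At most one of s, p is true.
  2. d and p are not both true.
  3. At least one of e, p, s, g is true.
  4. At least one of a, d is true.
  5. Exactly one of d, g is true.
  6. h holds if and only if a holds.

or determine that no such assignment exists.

g = False, h = True, s = False, e = True, d = True, a = True, p = False

  (1) {s, p}: 0 true — at most one ✓
  (2) d=T, p=F — not both ✓
  (3) {e, p, s, g}: 1 true — at least one ✓
  (4) {a, d}: 2 true — at least one ✓
  (5) {d, g}: 1 true — exactly one ✓
  (6) h=T, a=T — same ✓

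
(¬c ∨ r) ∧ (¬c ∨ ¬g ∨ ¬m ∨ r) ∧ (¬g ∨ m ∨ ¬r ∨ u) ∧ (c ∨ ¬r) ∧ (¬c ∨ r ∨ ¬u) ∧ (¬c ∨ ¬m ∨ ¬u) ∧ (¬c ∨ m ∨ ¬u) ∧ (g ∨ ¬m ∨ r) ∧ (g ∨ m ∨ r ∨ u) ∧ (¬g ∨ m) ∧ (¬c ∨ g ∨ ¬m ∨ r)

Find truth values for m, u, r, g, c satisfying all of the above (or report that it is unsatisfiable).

m = True, u = False, r = True, g = True, c = True

Set m = True.
Set u = False.
Set r = True.
  then (c ∨ ¬r) forces c = True.
Set g = True.
All clauses satisfied.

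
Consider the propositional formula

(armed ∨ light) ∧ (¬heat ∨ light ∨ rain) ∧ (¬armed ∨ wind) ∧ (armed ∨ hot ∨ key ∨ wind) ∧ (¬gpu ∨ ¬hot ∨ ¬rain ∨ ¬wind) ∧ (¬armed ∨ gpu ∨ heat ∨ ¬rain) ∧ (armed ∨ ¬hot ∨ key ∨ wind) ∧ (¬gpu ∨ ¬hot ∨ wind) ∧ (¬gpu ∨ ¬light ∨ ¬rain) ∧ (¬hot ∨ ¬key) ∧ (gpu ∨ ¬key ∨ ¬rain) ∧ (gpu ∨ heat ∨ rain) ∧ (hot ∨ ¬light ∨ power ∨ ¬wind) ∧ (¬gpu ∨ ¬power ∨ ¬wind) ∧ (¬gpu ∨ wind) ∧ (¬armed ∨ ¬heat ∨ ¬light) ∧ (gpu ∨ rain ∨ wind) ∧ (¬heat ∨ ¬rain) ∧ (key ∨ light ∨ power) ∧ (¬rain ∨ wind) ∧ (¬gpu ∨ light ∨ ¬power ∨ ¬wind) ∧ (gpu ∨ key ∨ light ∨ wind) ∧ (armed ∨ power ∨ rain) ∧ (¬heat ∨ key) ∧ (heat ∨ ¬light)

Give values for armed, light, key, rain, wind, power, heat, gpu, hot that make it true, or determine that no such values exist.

Set armed = False.
  then (armed ∨ light) forces light = True.
  then (heat ∨ ¬light) forces heat = True.
  then (¬heat ∨ ¬rain) forces rain = False.
  then (armed ∨ power ∨ rain) forces power = True.
  then (¬heat ∨ key) forces key = True.
  then (¬hot ∨ ¬key) forces hot = False.
Try wind = False:
  (¬gpu ∨ wind) forces gpu = False.
  clause (gpu ∨ rain ∨ wind) is falsified — backtrack.
So wind = True.
  then (¬gpu ∨ ¬power ∨ ¬wind) forces gpu = False.
All clauses satisfied.

armed=F, light=T, key=T, rain=F, wind=T, power=T, heat=T, gpu=F, hot=F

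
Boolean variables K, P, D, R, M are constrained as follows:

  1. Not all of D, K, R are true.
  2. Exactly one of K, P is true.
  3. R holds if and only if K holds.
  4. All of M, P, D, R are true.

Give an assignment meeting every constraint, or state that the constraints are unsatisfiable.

Unsatisfiable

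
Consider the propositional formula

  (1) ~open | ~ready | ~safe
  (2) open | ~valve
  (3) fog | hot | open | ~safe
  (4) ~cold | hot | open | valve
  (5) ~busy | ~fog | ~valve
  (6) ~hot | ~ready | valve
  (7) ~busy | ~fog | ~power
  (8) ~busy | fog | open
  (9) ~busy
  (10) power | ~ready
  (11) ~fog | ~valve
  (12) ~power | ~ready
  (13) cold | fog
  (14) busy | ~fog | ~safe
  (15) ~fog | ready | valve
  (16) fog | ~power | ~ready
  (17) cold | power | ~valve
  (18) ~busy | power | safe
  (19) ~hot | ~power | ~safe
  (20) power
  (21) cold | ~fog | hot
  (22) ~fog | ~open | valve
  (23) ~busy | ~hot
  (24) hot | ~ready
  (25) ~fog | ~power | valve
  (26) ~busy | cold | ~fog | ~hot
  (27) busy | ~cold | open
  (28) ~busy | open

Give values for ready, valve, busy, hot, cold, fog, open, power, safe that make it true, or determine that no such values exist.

Unit clause (~busy) forces busy = False.
Unit clause (power) forces power = True.
In (~power | ~ready) only ~ready is left, so ready = False.
Set valve = False.
  then (~fog | ready | valve) forces fog = False.
  then (cold | fog) forces cold = True.
  then (busy | ~cold | open) forces open = True.
Set hot = False.
Set safe = False.
All clauses satisfied.

ready=F, valve=F, busy=F, hot=F, cold=T, fog=F, open=T, power=T, safe=F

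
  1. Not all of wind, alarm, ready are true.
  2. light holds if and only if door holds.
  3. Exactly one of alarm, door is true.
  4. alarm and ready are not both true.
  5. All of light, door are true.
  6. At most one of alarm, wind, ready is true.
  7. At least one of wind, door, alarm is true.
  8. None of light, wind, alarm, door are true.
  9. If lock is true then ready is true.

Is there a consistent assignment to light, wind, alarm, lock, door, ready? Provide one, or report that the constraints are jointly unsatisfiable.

Case light = True:
  Constraint (8) is violated (light=T) — contradiction.
Case light = False:
  Constraint (5) is violated (light=F) — contradiction.
Both cases fail — unsatisfiable.

Unsatisfiable — no assignment works.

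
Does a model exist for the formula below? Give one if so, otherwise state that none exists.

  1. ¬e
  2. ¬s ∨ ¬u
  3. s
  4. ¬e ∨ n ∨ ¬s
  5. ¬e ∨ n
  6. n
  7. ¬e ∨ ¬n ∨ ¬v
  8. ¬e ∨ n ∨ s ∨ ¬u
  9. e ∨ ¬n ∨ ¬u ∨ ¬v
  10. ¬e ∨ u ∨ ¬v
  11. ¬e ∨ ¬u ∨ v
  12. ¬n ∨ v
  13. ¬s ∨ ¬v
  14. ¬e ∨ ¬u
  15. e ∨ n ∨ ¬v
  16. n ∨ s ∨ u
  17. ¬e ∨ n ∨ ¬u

Case s = True:
  (¬e) forces e = False.
  (¬s ∨ ¬u) forces u = False.
  (n) forces n = True.
  (¬n ∨ v) forces v = True.
  Clause (¬s ∨ ¬v) is falsified — contradiction.
Case s = False:
  Clause (s) is falsified — contradiction.
Both cases fail, so the formula is unsatisfiable.

Unsatisfiable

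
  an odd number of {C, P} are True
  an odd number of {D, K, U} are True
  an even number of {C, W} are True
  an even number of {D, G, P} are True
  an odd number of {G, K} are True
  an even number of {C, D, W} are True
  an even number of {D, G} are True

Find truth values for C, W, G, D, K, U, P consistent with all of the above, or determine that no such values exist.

C=T, W=T, G=F, D=F, K=T, U=F, P=F

{C, P}: 1 true → odd ✓
{D, K, U}: 1 true → odd ✓
{C, W}: 2 true → even ✓
{D, G, P}: 0 true → even ✓
{G, K}: 1 true → odd ✓
{C, D, W}: 2 true → even ✓
{D, G}: 0 true → even ✓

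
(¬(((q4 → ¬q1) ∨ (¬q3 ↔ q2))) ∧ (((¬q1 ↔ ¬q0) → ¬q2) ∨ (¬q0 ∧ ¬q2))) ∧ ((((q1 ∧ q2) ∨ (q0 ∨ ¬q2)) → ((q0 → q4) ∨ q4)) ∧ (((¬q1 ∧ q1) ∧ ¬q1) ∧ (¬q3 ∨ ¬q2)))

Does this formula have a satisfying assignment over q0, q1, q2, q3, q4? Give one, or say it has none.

Case q1 = True: the conjunct ¬q1 is False.
Case q1 = False: the conjunct ¬(((q4 → ¬q1) ∨ (¬q3 ↔ q2))) becomes ¬((True ∨ (¬q3 ↔ q2))) = False.
Both cases fail — unsatisfiable.

The formula is unsatisfiable.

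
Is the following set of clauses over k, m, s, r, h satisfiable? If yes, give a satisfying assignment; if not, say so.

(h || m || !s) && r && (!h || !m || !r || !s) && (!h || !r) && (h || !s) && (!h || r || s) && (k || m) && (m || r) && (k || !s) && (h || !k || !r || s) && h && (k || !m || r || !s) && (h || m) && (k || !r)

The formula is unsatisfiable.

Case r = True:
  (!h || !r) forces h = False.
  Clause (h) is falsified — contradiction.
Case r = False:
  Clause (r) is falsified — contradiction.
Both cases fail, so the formula is unsatisfiable.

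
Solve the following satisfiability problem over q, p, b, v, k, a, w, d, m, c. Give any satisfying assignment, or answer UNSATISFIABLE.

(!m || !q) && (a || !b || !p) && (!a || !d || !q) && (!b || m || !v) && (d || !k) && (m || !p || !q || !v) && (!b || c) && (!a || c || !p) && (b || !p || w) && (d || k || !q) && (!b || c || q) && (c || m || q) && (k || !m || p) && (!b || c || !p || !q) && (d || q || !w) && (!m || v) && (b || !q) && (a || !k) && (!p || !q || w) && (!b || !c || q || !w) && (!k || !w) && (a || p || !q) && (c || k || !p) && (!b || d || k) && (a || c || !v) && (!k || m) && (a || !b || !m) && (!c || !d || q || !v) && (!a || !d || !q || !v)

q = False, p = True, b = False, v = False, k = False, a = True, w = True, d = True, m = False, c = True

Set q = False.
Set p = True.
Set b = False.
  then (b || !p || w) forces w = True.
  then (d || q || !w) forces d = True.
  then (!k || !w) forces k = False.
  then (c || k || !p) forces c = True.
  then (!c || !d || q || !v) forces v = False.
  then (!m || v) forces m = False.
Set a = True.
All clauses satisfied.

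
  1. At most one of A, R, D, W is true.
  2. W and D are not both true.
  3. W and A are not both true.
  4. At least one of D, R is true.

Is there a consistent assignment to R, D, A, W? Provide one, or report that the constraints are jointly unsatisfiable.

R = False, D = True, A = False, W = False

  (1) {A, R, D, W}: 1 true — at most one ✓
  (2) W=F, D=T — not both ✓
  (3) W=F, A=F — not both ✓
  (4) {D, R}: 1 true — at least one ✓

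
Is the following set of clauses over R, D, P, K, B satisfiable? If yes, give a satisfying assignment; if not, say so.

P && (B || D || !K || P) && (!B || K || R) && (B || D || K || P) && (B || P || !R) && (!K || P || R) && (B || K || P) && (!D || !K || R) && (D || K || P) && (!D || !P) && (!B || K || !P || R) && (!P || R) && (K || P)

Unit clause (P) forces P = True.
In (!D || !P) only !D is left, so D = False.
In (!P || R) only R is left, so R = True.
Set K = False.
Set B = False.
All clauses satisfied.

R=T; D=F; P=T; K=F; B=F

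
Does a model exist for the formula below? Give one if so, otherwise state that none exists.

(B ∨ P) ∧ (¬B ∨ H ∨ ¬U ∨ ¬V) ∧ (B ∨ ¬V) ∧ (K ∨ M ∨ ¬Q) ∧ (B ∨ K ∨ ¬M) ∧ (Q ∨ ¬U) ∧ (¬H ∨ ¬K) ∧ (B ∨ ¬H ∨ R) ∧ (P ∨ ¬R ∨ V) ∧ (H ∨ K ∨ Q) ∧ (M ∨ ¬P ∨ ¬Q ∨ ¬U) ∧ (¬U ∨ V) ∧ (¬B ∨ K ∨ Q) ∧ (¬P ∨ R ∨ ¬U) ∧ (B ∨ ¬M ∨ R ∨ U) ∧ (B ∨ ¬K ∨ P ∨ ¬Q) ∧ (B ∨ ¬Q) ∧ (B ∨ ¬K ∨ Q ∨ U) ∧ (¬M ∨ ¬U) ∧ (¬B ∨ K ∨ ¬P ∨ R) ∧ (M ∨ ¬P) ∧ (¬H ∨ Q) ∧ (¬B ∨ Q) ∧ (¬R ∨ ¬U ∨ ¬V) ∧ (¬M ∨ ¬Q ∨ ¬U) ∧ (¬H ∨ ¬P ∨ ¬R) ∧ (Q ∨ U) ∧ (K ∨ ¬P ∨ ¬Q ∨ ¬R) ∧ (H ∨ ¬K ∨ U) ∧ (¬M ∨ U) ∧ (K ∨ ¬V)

Case M = True:
  (¬M ∨ ¬U) forces U = False.
  Clause (¬M ∨ U) is falsified — contradiction.
Case M = False:
  (M ∨ ¬P) forces P = False.
  (B ∨ P) forces B = True.
  (¬B ∨ Q) forces Q = True.
  (K ∨ M ∨ ¬Q) forces K = True.
  (¬H ∨ ¬K) forces H = False.
  (H ∨ ¬K ∨ U) forces U = True.
  (¬B ∨ H ∨ ¬U ∨ ¬V) forces V = False.
  Clause (¬U ∨ V) is falsified — contradiction.
Both cases fail, so the formula is unsatisfiable.

Unsatisfiable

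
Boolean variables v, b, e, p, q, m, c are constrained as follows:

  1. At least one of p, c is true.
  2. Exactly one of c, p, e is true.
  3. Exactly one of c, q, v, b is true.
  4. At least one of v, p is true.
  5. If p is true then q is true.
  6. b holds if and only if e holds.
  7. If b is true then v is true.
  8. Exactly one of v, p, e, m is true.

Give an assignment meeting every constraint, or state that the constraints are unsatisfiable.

v = False; b = False; e = False; p = True; q = True; m = False; c = False

  (1) {p, c}: 1 true — at least one ✓
  (2) {c, p, e}: 1 true — exactly one ✓
  (3) {c, q, v, b}: 1 true — exactly one ✓
  (4) {v, p}: 1 true — at least one ✓
  (5) p=T ⇒ q: T ✓
  (6) b=F, e=F — same ✓
  (7) b=F ⇒ v: vacuous ✓
  (8) {v, p, e, m}: 1 true — exactly one ✓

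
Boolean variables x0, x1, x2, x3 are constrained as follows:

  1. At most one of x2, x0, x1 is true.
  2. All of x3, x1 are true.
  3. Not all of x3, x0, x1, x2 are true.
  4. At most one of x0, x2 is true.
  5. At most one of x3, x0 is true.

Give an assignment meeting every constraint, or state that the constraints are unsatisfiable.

x0=F, x1=T, x2=F, x3=T

  (1) {x2, x0, x1}: 1 true — at most one ✓
  (2) {x3, x1}: all 2 true ✓
  (3) {x3, x0, x1, x2}: 2/4 true — not all ✓
  (4) {x0, x2}: 0 true — at most one ✓
  (5) {x3, x0}: 1 true — at most one ✓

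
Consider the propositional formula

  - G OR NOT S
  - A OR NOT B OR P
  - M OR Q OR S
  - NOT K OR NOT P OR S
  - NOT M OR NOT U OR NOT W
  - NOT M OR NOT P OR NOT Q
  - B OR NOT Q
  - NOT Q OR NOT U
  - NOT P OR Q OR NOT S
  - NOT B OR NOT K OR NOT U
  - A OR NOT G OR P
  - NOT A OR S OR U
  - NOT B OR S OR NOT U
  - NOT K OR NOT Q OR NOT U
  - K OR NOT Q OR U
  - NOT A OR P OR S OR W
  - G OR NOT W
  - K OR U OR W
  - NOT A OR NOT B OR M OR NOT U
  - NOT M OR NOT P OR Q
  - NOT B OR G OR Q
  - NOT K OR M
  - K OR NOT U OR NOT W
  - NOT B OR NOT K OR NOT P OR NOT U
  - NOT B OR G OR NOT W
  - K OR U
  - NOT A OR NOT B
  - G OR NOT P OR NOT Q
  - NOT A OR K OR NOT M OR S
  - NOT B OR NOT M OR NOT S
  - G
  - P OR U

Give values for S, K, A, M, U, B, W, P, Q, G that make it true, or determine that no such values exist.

Unit clause (G) forces G = True.
Set S = True.
Set K = False.
  then (K OR U) forces U = True.
  then (NOT Q OR NOT U) forces Q = False.
  then (NOT P OR Q OR NOT S) forces P = False.
  then (A OR NOT G OR P) forces A = True.
  then (K OR NOT U OR NOT W) forces W = False.
  then (NOT A OR NOT B) forces B = False.
Set M = False.
All clauses satisfied.

S = True; K = False; A = True; M = False; U = True; B = False; W = False; P = False; Q = False; G = True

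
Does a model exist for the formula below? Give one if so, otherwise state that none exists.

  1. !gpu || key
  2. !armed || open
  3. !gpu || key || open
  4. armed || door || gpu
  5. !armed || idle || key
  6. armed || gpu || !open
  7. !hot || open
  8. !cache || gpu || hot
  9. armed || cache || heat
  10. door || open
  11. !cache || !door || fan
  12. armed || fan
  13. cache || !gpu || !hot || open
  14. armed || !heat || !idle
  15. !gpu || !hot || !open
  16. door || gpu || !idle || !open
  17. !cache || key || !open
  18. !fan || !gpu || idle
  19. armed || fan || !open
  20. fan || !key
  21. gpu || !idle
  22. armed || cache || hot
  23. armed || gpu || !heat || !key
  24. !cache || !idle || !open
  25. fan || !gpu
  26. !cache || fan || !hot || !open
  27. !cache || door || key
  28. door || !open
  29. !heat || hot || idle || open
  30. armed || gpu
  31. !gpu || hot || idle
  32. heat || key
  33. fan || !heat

key = True; door = True; armed = True; open = True; cache = True; hot = True; heat = True; idle = False; fan = True; gpu = False

Set key = True.
  then (fan || !key) forces fan = True.
Try door = False:
  (door || open) forces open = True.
  clause (door || !open) is falsified — backtrack.
So door = True.
Set armed = True.
  then (!armed || open) forces open = True.
Set cache = True.
  then (!cache || !idle || !open) forces idle = False.
  then (!fan || !gpu || idle) forces gpu = False.
  then (!cache || gpu || hot) forces hot = True.
Set heat = True.
All clauses satisfied.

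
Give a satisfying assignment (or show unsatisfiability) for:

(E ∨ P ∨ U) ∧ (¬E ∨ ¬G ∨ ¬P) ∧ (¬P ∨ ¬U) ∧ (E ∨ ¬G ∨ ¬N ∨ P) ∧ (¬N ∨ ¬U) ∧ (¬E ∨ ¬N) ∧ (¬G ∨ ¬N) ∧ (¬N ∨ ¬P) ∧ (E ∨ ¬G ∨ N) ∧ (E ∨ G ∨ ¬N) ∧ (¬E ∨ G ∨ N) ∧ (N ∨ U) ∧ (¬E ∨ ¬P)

N = False, P = False, G = False, U = True, E = False

Try N = True:
  (¬N ∨ ¬U) forces U = False.
  (¬E ∨ ¬N) forces E = False.
  (E ∨ P ∨ U) forces P = True.
  clause (¬N ∨ ¬P) is falsified — backtrack.
So N = False.
  then (N ∨ U) forces U = True.
  then (¬P ∨ ¬U) forces P = False.
Set G = False.
  then (¬E ∨ G ∨ N) forces E = False.
All clauses satisfied.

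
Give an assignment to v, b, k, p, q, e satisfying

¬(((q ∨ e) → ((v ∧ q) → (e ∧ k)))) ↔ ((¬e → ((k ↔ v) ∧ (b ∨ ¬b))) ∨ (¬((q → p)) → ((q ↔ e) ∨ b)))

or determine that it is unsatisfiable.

v: True; b: True; k: False; p: False; q: True; e: False

  ¬(((q ∨ e) → ((v ∧ q) → (e ∧ k)))) ↔ ((¬e → ((k ↔ v) ∧ (b ∨ ¬b))) ∨ (¬((q → p)) → ((q ↔ e) ∨ b))) = True
    ¬(((q ∨ e) → ((v ∧ q) → (e ∧ k)))) = True
      (q ∨ e) → ((v ∧ q) → (e ∧ k)) = False
        q ∨ e = True
        (v ∧ q) → (e ∧ k) = False
          v ∧ q = True
          e ∧ k = False
    (¬e → ((k ↔ v) ∧ (b ∨ ¬b))) ∨ (¬((q → p)) → ((q ↔ e) ∨ b)) = True
      ¬e → ((k ↔ v) ∧ (b ∨ ¬b)) = False
        ¬e = True
        (k ↔ v) ∧ (b ∨ ¬b) = False
          k ↔ v = False
          b ∨ ¬b = True
            ¬b = False
      ¬((q → p)) → ((q ↔ e) ∨ b) = True
        ¬((q → p)) = True
          q → p = False
        (q ↔ e) ∨ b = True
          q ↔ e = False
The formula evaluates to True.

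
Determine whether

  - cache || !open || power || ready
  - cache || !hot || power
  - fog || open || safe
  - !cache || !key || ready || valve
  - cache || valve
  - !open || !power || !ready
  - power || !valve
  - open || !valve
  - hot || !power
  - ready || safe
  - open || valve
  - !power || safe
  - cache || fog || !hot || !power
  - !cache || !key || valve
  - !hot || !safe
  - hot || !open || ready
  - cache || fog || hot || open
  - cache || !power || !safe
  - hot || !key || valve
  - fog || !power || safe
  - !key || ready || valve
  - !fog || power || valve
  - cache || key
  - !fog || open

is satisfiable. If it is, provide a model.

Set valve = False.
  then (cache || valve) forces cache = True.
  then (open || valve) forces open = True.
  then (!cache || !key || valve) forces key = False.
Try ready = False:
  (ready || safe) forces safe = True.
  (!hot || !safe) forces hot = False.
  clause (hot || !open || ready) is falsified — backtrack.
So ready = True.
  then (!open || !power || !ready) forces power = False.
  then (!fog || power || valve) forces fog = False.
Set hot = True.
  then (!hot || !safe) forces safe = False.
All clauses satisfied.

valve=F; cache=T; key=F; ready=T; hot=T; fog=F; power=F; open=T; safe=F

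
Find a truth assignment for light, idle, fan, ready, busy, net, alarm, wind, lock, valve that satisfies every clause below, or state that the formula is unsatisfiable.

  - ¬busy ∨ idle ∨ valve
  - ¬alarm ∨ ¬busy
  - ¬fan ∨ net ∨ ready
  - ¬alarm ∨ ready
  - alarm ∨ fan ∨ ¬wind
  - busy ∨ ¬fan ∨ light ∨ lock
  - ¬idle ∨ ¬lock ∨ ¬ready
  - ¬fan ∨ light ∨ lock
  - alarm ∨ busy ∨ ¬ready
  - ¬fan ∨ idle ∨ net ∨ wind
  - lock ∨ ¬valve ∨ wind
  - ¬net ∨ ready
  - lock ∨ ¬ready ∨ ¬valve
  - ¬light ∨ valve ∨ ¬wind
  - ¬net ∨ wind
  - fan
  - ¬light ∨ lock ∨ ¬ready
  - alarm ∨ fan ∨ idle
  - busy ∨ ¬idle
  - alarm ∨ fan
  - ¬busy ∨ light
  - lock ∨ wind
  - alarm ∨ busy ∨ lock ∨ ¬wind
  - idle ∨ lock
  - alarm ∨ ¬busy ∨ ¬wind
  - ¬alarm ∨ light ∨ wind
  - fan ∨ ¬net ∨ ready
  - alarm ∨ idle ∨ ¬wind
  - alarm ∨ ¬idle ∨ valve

light=F, idle=F, fan=T, ready=T, busy=F, net=T, alarm=T, wind=T, lock=T, valve=T

Unit clause (fan) forces fan = True.
Set light = False.
  then (¬fan ∨ light ∨ lock) forces lock = True.
  then (¬busy ∨ light) forces busy = False.
  then (busy ∨ ¬idle) forces idle = False.
Try ready = False:
  (¬fan ∨ net ∨ ready) forces net = True.
  clause (¬net ∨ ready) is falsified — backtrack.
So ready = True.
  then (alarm ∨ busy ∨ ¬ready) forces alarm = True.
  then (¬alarm ∨ light ∨ wind) forces wind = True.
Set net = True.
Set valve = True.
All clauses satisfied.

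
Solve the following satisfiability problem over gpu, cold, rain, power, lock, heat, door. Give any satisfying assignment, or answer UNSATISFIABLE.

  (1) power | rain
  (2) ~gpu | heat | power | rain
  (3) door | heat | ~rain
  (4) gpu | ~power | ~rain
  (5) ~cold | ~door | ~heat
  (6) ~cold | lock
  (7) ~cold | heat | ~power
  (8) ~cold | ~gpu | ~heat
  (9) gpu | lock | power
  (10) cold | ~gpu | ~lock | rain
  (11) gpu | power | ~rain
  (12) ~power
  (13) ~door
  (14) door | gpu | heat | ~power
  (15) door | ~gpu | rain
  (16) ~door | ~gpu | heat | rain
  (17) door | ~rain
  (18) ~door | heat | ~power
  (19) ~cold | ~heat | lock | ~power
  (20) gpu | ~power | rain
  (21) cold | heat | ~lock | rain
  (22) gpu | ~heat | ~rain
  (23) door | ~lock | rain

UNSATISFIABLE

Case door = True:
  Clause (~door) is falsified — contradiction.
Case door = False:
  (~power) forces power = False.
  (power | rain) forces rain = True.
  Clause (door | ~rain) is falsified — contradiction.
Both cases fail, so the formula is unsatisfiable.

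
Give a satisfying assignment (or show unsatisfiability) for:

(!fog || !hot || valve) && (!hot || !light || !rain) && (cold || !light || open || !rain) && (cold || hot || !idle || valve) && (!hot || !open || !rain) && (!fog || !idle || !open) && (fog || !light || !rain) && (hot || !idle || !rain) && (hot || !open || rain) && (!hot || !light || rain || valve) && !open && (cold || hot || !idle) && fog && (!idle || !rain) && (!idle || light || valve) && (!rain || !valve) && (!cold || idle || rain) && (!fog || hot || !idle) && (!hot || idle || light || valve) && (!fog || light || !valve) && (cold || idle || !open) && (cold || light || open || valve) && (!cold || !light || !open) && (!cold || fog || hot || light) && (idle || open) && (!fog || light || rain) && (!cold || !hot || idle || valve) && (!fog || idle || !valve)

fog=T; open=F; hot=T; cold=T; idle=T; light=T; rain=F; valve=T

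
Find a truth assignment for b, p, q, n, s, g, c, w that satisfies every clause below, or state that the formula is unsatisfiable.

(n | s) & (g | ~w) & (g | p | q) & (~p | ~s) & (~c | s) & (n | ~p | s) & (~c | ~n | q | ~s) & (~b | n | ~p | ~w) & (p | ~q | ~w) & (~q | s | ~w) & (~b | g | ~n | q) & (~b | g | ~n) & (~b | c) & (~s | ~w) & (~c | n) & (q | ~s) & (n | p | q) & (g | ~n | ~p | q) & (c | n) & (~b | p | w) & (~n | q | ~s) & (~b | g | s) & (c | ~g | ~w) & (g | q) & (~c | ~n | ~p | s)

Set b = False.
Set p = False.
Set q = True.
  then (p | ~q | ~w) forces w = False.
Try n = False:
  (n | s) forces s = True.
  (~c | n) forces c = False.
  clause (c | n) is falsified — backtrack.
So n = True.
Set s = False.
  then (~c | s) forces c = False.
Set g = False.
All clauses satisfied.

b=F, p=F, q=T, n=T, s=F, g=F, c=F, w=F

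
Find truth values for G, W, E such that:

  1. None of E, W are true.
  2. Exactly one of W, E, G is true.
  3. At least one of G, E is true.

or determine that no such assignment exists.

G = True, W = False, E = False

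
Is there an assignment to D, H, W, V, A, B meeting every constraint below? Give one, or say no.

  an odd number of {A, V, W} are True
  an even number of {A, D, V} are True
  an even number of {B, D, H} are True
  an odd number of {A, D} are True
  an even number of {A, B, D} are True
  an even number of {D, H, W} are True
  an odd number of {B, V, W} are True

D: False, H: True, W: True, V: True, A: True, B: True

{A, V, W}: 3 true → odd ✓
{A, D, V}: 2 true → even ✓
{B, D, H}: 2 true → even ✓
{A, D}: 1 true → odd ✓
{A, B, D}: 2 true → even ✓
{D, H, W}: 2 true → even ✓
{B, V, W}: 3 true → odd ✓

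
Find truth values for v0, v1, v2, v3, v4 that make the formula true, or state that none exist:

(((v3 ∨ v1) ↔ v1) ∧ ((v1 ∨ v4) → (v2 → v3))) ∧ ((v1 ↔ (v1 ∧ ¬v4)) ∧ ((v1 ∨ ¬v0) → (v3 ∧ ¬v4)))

v0 = True; v1 = True; v2 = False; v3 = True; v4 = False

  ((v3 ∨ v1) ↔ v1) ∧ ((v1 ∨ v4) → (v2 → v3)) = True
    (v3 ∨ v1) ↔ v1 = True
      v3 ∨ v1 = True
    (v1 ∨ v4) → (v2 → v3) = True
      v1 ∨ v4 = True
      v2 → v3 = True
  (v1 ↔ (v1 ∧ ¬v4)) ∧ ((v1 ∨ ¬v0) → (v3 ∧ ¬v4)) = True
    v1 ↔ (v1 ∧ ¬v4) = True
      v1 ∧ ¬v4 = True
        ¬v4 = True
    (v1 ∨ ¬v0) → (v3 ∧ ¬v4) = True
      v1 ∨ ¬v0 = True
        ¬v0 = False
      v3 ∧ ¬v4 = True
        ¬v4 = True
Both conjuncts True, so the formula holds.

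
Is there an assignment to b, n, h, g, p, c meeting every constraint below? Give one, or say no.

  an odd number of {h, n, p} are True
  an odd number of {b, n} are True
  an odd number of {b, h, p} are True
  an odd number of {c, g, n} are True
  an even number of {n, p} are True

Unsatisfiable

Adding constraints 1, 2, 3 mod 2: every variable appears an even number of times on the left, so the left side is 0.
But the right sides sum to 1 (mod 2). 0 ≠ 1 — the system is inconsistent.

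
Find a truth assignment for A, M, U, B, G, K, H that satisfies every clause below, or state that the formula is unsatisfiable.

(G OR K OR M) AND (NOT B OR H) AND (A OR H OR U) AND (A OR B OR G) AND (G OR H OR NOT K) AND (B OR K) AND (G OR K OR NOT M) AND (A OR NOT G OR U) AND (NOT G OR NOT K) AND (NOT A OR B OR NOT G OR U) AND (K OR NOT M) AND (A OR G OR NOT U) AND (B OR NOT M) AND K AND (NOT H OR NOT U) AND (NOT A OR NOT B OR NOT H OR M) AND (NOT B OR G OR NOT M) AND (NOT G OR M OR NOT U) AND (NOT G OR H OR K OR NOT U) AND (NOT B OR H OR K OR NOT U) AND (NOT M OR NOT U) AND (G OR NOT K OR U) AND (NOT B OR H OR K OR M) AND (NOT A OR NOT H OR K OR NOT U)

No satisfying assignment exists.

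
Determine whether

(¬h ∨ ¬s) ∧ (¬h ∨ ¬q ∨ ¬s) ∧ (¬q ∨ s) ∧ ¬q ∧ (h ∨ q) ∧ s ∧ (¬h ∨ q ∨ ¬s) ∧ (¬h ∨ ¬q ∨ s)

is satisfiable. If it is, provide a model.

Case q = True:
  Clause (¬q) is falsified — contradiction.
Case q = False:
  (h ∨ q) forces h = True.
  (¬h ∨ ¬s) forces s = False.
  Clause (s) is falsified — contradiction.
Both cases fail, so the formula is unsatisfiable.

Unsatisfiable — no assignment works.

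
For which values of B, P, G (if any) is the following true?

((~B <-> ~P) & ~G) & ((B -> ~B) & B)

Case B = True: the conjunct B -> ~B becomes True -> ~True = False.
Case B = False: the conjunct B is False.
Both cases fail — unsatisfiable.

Unsatisfiable — no assignment works.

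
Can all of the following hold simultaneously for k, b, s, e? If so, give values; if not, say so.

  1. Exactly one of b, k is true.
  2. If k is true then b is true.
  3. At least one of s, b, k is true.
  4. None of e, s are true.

k = False, b = True, s = False, e = False

  (1) {b, k}: 1 true — exactly one ✓
  (2) k=F ⇒ b: vacuous ✓
  (3) {s, b, k}: 1 true — at least one ✓
  (4) {e, s}: 0 true — none ✓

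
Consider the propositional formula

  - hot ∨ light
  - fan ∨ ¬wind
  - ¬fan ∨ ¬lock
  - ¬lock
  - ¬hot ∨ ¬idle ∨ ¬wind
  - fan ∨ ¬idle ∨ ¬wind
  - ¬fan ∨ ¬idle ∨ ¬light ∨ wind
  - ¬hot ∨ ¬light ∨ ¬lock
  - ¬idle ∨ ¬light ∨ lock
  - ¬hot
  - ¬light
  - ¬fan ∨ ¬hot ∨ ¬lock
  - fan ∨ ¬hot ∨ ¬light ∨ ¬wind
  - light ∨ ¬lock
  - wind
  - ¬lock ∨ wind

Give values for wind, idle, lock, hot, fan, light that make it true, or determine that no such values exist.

Unsatisfiable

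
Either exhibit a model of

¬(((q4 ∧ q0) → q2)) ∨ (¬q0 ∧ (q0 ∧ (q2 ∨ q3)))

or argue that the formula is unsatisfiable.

q0=T; q2=F; q3=T; q4=T

  ¬(((q4 ∧ q0) → q2)) ∨ (¬q0 ∧ (q0 ∧ (q2 ∨ q3))) = True
    ¬(((q4 ∧ q0) → q2)) = True
      (q4 ∧ q0) → q2 = False
        q4 ∧ q0 = True
    ¬q0 ∧ (q0 ∧ (q2 ∨ q3)) = False
      ¬q0 = False
      q0 ∧ (q2 ∨ q3) = True
        q2 ∨ q3 = True
The formula evaluates to True.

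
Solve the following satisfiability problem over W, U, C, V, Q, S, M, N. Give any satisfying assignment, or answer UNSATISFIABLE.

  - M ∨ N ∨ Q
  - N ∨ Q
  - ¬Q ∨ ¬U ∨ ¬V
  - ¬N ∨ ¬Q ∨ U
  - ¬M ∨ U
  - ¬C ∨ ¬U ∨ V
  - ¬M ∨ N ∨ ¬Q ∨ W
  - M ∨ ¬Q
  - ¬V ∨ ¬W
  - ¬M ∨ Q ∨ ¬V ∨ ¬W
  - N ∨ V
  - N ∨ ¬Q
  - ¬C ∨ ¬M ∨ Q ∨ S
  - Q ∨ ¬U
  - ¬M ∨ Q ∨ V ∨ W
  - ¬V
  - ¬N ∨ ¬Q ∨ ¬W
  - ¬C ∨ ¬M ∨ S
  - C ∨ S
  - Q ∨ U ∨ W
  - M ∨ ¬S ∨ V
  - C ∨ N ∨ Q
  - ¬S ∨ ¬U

W = True; U = False; C = True; V = False; Q = False; S = False; M = False; N = True

Unit clause (¬V) forces V = False.
In (N ∨ V) only N is left, so N = True.
Set W = True.
  then (¬N ∨ ¬Q ∨ ¬W) forces Q = False.
  then (Q ∨ ¬U) forces U = False.
  then (¬M ∨ U) forces M = False.
  then (M ∨ ¬S ∨ V) forces S = False.
  then (C ∨ S) forces C = True.
All clauses satisfied.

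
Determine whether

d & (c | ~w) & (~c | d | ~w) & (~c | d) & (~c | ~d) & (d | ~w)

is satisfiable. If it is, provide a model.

Unit clause (d) forces d = True.
In (~c | ~d) only ~c is left, so c = False.
In (c | ~w) only ~w is left, so w = False.
Check each clause:
  (d): d holds.
  (c | ~w): ~w holds.
  (~c | d | ~w): ~c holds.
  (~c | d): ~c holds.
  (~c | ~d): ~c holds.
  (d | ~w): d holds.
All clauses satisfied.

d: True, c: False, w: False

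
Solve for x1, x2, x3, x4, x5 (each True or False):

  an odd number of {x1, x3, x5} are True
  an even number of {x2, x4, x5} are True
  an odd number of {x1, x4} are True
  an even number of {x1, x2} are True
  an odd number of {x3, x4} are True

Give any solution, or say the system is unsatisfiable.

x1: True, x2: True, x3: True, x4: False, x5: True

{x1, x3, x5}: 3 true → odd ✓
{x2, x4, x5}: 2 true → even ✓
{x1, x4}: 1 true → odd ✓
{x1, x2}: 2 true → even ✓
{x3, x4}: 1 true → odd ✓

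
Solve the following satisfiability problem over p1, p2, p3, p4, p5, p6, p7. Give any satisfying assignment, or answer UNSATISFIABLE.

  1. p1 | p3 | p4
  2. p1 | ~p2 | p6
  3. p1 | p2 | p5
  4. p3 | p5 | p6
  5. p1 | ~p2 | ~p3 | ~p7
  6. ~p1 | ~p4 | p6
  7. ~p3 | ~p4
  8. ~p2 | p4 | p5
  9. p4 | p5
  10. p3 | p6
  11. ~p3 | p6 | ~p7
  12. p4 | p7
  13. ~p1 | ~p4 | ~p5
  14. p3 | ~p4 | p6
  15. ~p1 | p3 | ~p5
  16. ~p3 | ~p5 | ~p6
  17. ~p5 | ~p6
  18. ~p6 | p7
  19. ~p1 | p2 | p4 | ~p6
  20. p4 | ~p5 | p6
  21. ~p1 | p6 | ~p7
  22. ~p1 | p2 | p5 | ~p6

p1 = True, p2 = True, p3 = False, p4 = True, p5 = False, p6 = True, p7 = True

Set p1 = True.
Set p2 = True.
Set p3 = False.
  then (p3 | p6) forces p6 = True.
  then (~p1 | p3 | ~p5) forces p5 = False.
  then (~p6 | p7) forces p7 = True.
  then (~p2 | p4 | p5) forces p4 = True.
All clauses satisfied.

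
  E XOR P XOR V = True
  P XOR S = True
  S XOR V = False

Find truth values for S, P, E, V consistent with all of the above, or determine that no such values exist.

S=F, P=T, E=F, V=F

E XOR P XOR V = F XOR T XOR F = True ✓
P XOR S = T XOR F = True ✓
S XOR V = F XOR F = False ✓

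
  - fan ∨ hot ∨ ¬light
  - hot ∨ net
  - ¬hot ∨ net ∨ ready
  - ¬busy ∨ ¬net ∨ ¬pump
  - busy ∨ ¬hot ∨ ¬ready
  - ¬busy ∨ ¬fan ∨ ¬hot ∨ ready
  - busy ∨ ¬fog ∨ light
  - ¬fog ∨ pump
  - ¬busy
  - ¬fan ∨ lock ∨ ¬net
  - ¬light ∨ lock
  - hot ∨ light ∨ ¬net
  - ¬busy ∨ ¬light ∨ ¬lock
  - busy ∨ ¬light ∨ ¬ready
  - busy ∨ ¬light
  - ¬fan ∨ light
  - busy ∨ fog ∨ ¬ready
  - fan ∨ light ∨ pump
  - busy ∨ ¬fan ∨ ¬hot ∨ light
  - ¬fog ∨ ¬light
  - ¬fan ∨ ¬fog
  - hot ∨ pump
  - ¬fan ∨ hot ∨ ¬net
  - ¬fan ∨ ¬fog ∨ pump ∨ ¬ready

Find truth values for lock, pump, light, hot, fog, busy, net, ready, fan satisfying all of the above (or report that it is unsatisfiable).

Unit clause (¬busy) forces busy = False.
In (busy ∨ ¬light) only ¬light is left, so light = False.
In (¬fan ∨ light) only ¬fan is left, so fan = False.
In (fan ∨ light ∨ pump) only pump is left, so pump = True.
In (busy ∨ ¬fog ∨ light) only ¬fog is left, so fog = False.
In (busy ∨ fog ∨ ¬ready) only ¬ready is left, so ready = False.
Set lock = False.
Set hot = True.
  then (¬hot ∨ net ∨ ready) forces net = True.
All clauses satisfied.

lock: False, pump: True, light: False, hot: True, fog: False, busy: False, net: True, ready: False, fan: False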